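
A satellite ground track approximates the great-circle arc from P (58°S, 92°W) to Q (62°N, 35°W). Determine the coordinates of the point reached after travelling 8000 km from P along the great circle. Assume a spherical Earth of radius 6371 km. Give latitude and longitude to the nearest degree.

≈ (10°N, 63°W)

Write both endpoints as unit vectors p₁, p₂ with components (cos φ cos λ, cos φ sin λ, sin φ).
The central angle between the endpoints is δ = arccos(p₁·p₂) ≈ 2.231 rad (127.8°). The total great-circle distance is δ·R ≈ 2.231 × 6371 ≈ 14214 km, so the target fraction is f = 8000/14214 ≈ 0.563.
Interpolate at f ≈ 0.563 with slerp weights a = sin((1−f)δ)/sin δ ≈ 1.048, b = sin(fδ)/sin δ ≈ 1.204.
p = a·p₁ + b·p₂ ≈ (0.444, -0.879, 0.174); φ = arcsin(p_z) ≈ 10.02°, λ = atan2(p_y, p_x) ≈ -63.23°.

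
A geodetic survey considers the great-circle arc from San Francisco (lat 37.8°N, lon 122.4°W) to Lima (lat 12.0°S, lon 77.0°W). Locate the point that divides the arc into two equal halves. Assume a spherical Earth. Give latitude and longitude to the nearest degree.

≈ lat 14°N, lon 97°W

Write both endpoints as unit vectors p₁, p₂ with components (cos φ cos λ, cos φ sin λ, sin φ).
The central angle between the endpoints is δ = arccos(p₁·p₂) ≈ 1.143 rad (65.5°).
Interpolate at f = 1/2 with slerp weights a = sin((1−f)δ)/sin δ ≈ 0.594, b = sin(fδ)/sin δ ≈ 0.594.
p = a·p₁ + b·p₂ ≈ (-0.121, -0.963, 0.241); φ = arcsin(p_z) ≈ 13.93°, λ = atan2(p_y, p_x) ≈ -97.15°.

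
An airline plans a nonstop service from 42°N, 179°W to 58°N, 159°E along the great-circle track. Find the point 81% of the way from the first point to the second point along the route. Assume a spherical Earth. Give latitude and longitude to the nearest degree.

≈ 55°N, 164°E

Write both endpoints as unit vectors p₁, p₂ with components (cos φ cos λ, cos φ sin λ, sin φ).
The central angle between the endpoints is δ = arccos(p₁·p₂) ≈ 0.369 rad (21.2°).
Interpolate at f = 0.81 with slerp weights a = sin((1−f)δ)/sin δ ≈ 0.194, b = sin(fδ)/sin δ ≈ 0.816.
p = a·p₁ + b·p₂ ≈ (-0.548, 0.153, 0.822); φ = arcsin(p_z) ≈ 55.32°, λ = atan2(p_y, p_x) ≈ 164.45°.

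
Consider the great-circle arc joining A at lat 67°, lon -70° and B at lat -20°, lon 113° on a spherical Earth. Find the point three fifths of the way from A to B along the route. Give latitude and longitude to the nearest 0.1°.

≈ lat 33.2°, lon 114.5°

Write both endpoints as unit vectors p₁, p₂ with components (cos φ cos λ, cos φ sin λ, sin φ).
The central angle between the endpoints is δ = arccos(p₁·p₂) ≈ 2.321 rad (133.0°).
Interpolate at f = 3/5 with slerp weights a = sin((1−f)δ)/sin δ ≈ 1.094, b = sin(fδ)/sin δ ≈ 1.345.
p = a·p₁ + b·p₂ ≈ (-0.348, 0.762, 0.547); φ = arcsin(p_z) ≈ 33.16°, λ = atan2(p_y, p_x) ≈ 114.53°.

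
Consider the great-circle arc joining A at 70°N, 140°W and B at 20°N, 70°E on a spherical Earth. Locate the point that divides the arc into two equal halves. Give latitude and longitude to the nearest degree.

Convert each endpoint to a unit vector on the sphere (x = cos φ cos λ, y = cos φ sin λ, z = sin φ).
The central angle between the endpoints is δ = arccos(p₁·p₂) ≈ 1.528 rad (87.5°).
Interpolate at f = 1/2 with slerp weights a = sin((1−f)δ)/sin δ ≈ 0.692, b = sin(fδ)/sin δ ≈ 0.692.
p = a·p₁ + b·p₂ ≈ (0.041, 0.459, 0.887); φ = arcsin(p_z) ≈ 62.55°, λ = atan2(p_y, p_x) ≈ 84.88°.

≈ 63°N, 85°E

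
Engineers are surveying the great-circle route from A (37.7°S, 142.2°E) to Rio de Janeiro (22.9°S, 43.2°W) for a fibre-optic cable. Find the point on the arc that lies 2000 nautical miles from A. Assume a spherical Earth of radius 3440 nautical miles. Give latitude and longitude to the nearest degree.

Convert each endpoint to a unit vector on the sphere (x = cos φ cos λ, y = cos φ sin λ, z = sin φ).
The central angle between the endpoints is δ = arccos(p₁·p₂) ≈ 2.080 rad (119.2°). The total great-circle distance is δ·R ≈ 2.080 × 3440 ≈ 7156 nmi, so the target fraction is f = 2000/7156 ≈ 0.279.
Interpolate at f ≈ 0.279 with slerp weights a = sin((1−f)δ)/sin δ ≈ 1.142, b = sin(fδ)/sin δ ≈ 0.629.
p = a·p₁ + b·p₂ ≈ (-0.292, 0.157, -0.943); φ = arcsin(p_z) ≈ -70.64°, λ = atan2(p_y, p_x) ≈ 151.67°.

≈ (71°S, 152°E)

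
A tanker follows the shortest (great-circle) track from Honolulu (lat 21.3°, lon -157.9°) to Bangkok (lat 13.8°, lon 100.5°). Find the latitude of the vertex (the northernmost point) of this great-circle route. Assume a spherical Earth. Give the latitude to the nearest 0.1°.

The great circle lies in the plane with unit normal n̂ = (p₁ × p₂)/|p₁ × p₂|.
Here n̂_z ≈ -0.890; the vertex latitude is φ_max = arccos|n̂_z| ≈ 27.1°.

≈ 27.1°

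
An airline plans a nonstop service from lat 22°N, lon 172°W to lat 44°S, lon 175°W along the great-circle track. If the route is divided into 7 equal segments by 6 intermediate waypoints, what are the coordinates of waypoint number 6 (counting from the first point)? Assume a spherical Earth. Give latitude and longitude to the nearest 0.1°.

Convert each endpoint to a unit vector on the sphere (x = cos φ cos λ, y = cos φ sin λ, z = sin φ).
The central angle between the endpoints is δ = arccos(p₁·p₂) ≈ 1.153 rad (66.1°).
Interpolate at f = 6/7 with slerp weights a = sin((1−f)δ)/sin δ ≈ 0.179, b = sin(fδ)/sin δ ≈ 0.914.
p = a·p₁ + b·p₂ ≈ (-0.819, -0.080, -0.567); φ = arcsin(p_z) ≈ -34.57°, λ = atan2(p_y, p_x) ≈ -174.39°.

≈ lat 34.6°S, lon 174.4°W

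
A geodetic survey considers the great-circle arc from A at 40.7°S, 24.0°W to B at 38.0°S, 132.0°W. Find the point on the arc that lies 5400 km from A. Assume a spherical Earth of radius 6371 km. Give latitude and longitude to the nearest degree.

The haversine formula gives a central angle δ ≈ 1.352 rad (77.5°) between the endpoints. The total great-circle distance is δ·R ≈ 1.352 × 6371 ≈ 8615 km, so the target fraction is f = 5400/8615 ≈ 0.627.
Interpolate at f ≈ 0.627 with slerp weights a = sin((1−f)δ)/sin δ ≈ 0.495, b = sin(fδ)/sin δ ≈ 0.768.
p = a·p₁ + b·p₂ ≈ (-0.062, -0.602, -0.796); φ = arcsin(p_z) ≈ -52.73°, λ = atan2(p_y, p_x) ≈ -95.87°.

≈ 53°S, 96°W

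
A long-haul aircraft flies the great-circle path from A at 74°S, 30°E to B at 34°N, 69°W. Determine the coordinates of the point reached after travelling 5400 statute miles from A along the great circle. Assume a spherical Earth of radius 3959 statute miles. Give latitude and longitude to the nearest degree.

≈ 11°S, 55°W

The haversine formula gives a central angle δ ≈ 2.181 rad (125.0°) between the endpoints. The total great-circle distance is δ·R ≈ 2.181 × 3959 ≈ 8636 mi, so the target fraction is f = 5400/8636 ≈ 0.625.
Interpolate at f ≈ 0.625 with slerp weights a = sin((1−f)δ)/sin δ ≈ 0.890, b = sin(fδ)/sin δ ≈ 1.194.
p = a·p₁ + b·p₂ ≈ (0.567, -0.802, -0.188); φ = arcsin(p_z) ≈ -10.82°, λ = atan2(p_y, p_x) ≈ -54.72°.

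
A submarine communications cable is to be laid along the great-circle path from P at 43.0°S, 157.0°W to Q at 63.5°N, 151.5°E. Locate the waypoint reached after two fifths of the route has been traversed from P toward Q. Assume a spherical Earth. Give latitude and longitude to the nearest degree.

≈ 0°N, 173°W

Convert each endpoint to a unit vector on the sphere (x = cos φ cos λ, y = cos φ sin λ, z = sin φ).
The central angle between the endpoints is δ = arccos(p₁·p₂) ≈ 1.990 rad (114.0°).
Interpolate at f = 2/5 with slerp weights a = sin((1−f)δ)/sin δ ≈ 1.018, b = sin(fδ)/sin δ ≈ 0.782.
p = a·p₁ + b·p₂ ≈ (-0.992, -0.124, 0.006); φ = arcsin(p_z) ≈ 0.34°, λ = atan2(p_y, p_x) ≈ -172.86°.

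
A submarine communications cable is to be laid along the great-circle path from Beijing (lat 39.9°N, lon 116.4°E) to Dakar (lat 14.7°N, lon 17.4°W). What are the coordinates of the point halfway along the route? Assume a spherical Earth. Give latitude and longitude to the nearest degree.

≈ lat 52°N, lon 34°E

Convert each endpoint to a unit vector on the sphere (x = cos φ cos λ, y = cos φ sin λ, z = sin φ).
The central angle between the endpoints is δ = arccos(p₁·p₂) ≈ 1.929 rad (110.5°).
Interpolate at f = 1/2 with slerp weights a = sin((1−f)δ)/sin δ ≈ 0.878, b = sin(fδ)/sin δ ≈ 0.878.
p = a·p₁ + b·p₂ ≈ (0.511, 0.349, 0.786); φ = arcsin(p_z) ≈ 51.78°, λ = atan2(p_y, p_x) ≈ 34.36°.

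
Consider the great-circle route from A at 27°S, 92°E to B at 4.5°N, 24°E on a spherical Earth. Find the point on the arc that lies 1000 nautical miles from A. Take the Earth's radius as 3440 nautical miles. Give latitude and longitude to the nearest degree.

≈ 22°S, 75°E

From cos δ = sin φ₁ sin φ₂ + cos φ₁ cos φ₂ cos Δλ, the central angle is δ ≈ 1.269 rad (72.7°). The total great-circle distance is δ·R ≈ 1.269 × 3440 ≈ 4366 nmi, so the target fraction is f = 1000/4366 ≈ 0.229.
Interpolate at f ≈ 0.229 with slerp weights a = sin((1−f)δ)/sin δ ≈ 0.869, b = sin(fδ)/sin δ ≈ 0.300.
p = a·p₁ + b·p₂ ≈ (0.246, 0.895, -0.371); φ = arcsin(p_z) ≈ -21.77°, λ = atan2(p_y, p_x) ≈ 74.62°.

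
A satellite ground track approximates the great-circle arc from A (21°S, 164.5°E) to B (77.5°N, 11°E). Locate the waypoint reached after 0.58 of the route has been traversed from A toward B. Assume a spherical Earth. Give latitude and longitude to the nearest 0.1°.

≈ (49.3°N, 155.0°E)

The haversine formula gives a central angle δ ≈ 2.130 rad (122.1°) between the endpoints.
Interpolate at f = 0.58 with slerp weights a = sin((1−f)δ)/sin δ ≈ 0.920, b = sin(fδ)/sin δ ≈ 1.114.
p = a·p₁ + b·p₂ ≈ (-0.591, 0.276, 0.758); φ = arcsin(p_z) ≈ 49.28°, λ = atan2(p_y, p_x) ≈ 155.01°.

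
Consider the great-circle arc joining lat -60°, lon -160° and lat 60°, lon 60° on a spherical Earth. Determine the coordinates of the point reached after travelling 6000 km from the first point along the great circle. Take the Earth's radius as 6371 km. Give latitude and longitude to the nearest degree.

The haversine formula gives a central angle δ ≈ 2.798 rad (160.3°) between the endpoints. The total great-circle distance is δ·R ≈ 2.798 × 6371 ≈ 17825 km, so the target fraction is f = 6000/17825 ≈ 0.337.
Interpolate at f ≈ 0.337 with slerp weights a = sin((1−f)δ)/sin δ ≈ 2.848, b = sin(fδ)/sin δ ≈ 2.400.
p = a·p₁ + b·p₂ ≈ (-0.738, 0.552, -0.388); φ = arcsin(p_z) ≈ -22.83°, λ = atan2(p_y, p_x) ≈ 143.20°.

≈ lat -23°, lon 143°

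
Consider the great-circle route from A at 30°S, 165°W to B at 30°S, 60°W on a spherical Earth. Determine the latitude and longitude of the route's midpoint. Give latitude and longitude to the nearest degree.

Convert each endpoint to a unit vector on the sphere (x = cos φ cos λ, y = cos φ sin λ, z = sin φ).
The central angle between the endpoints is δ = arccos(p₁·p₂) ≈ 1.515 rad (86.8°).
Interpolate at f = 1/2 with slerp weights a = sin((1−f)δ)/sin δ ≈ 0.688, b = sin(fδ)/sin δ ≈ 0.688.
p = a·p₁ + b·p₂ ≈ (-0.278, -0.670, -0.688); φ = arcsin(p_z) ≈ -43.48°, λ = atan2(p_y, p_x) ≈ -112.50°.

≈ 43°S, 112°W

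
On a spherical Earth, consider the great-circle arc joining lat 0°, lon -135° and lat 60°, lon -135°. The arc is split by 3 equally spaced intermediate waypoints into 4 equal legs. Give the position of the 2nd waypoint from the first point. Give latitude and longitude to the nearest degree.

≈ lat 30°, lon -135°

From cos δ = sin φ₁ sin φ₂ + cos φ₁ cos φ₂ cos Δλ, the central angle is δ ≈ 1.047 rad (60.0°).
Interpolate at f = 2/4 with slerp weights a = sin((1−f)δ)/sin δ ≈ 0.577, b = sin(fδ)/sin δ ≈ 0.577.
p = a·p₁ + b·p₂ ≈ (-0.612, -0.612, 0.500); φ = arcsin(p_z) ≈ 30.00°, λ = atan2(p_y, p_x) ≈ -135.00°.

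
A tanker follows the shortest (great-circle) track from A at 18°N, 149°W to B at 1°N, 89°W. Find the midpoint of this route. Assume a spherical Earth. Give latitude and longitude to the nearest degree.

≈ 11°N, 118°W

Write both endpoints as unit vectors p₁, p₂ with components (cos φ cos λ, cos φ sin λ, sin φ).
The central angle between the endpoints is δ = arccos(p₁·p₂) ≈ 1.069 rad (61.3°).
Interpolate at f = 1/2 with slerp weights a = sin((1−f)δ)/sin δ ≈ 0.581, b = sin(fδ)/sin δ ≈ 0.581.
p = a·p₁ + b·p₂ ≈ (-0.464, -0.866, 0.190); φ = arcsin(p_z) ≈ 10.94°, λ = atan2(p_y, p_x) ≈ -118.17°.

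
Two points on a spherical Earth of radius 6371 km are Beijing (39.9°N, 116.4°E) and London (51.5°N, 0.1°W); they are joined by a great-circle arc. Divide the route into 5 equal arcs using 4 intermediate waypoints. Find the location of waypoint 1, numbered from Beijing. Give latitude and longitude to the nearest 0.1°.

The haversine formula gives a central angle δ ≈ 1.278 rad (73.2°) between the endpoints.
Interpolate at f = 1/5 with slerp weights a = sin((1−f)δ)/sin δ ≈ 0.891, b = sin(fδ)/sin δ ≈ 0.264.
p = a·p₁ + b·p₂ ≈ (-0.140, 0.612, 0.778); φ = arcsin(p_z) ≈ 51.11°, λ = atan2(p_y, p_x) ≈ 102.85°.

≈ 51.1°N, 102.9°E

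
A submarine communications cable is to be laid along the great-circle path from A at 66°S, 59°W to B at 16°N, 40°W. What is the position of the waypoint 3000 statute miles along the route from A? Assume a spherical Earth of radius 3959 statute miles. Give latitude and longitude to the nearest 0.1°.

Convert each endpoint to a unit vector on the sphere (x = cos φ cos λ, y = cos φ sin λ, z = sin φ).
The central angle between the endpoints is δ = arccos(p₁·p₂) ≈ 1.453 rad (83.2°). The total great-circle distance is δ·R ≈ 1.453 × 3959 ≈ 5751 mi, so the target fraction is f = 3000/5751 ≈ 0.522.
Interpolate at f ≈ 0.522 with slerp weights a = sin((1−f)δ)/sin δ ≈ 0.645, b = sin(fδ)/sin δ ≈ 0.692.
p = a·p₁ + b·p₂ ≈ (0.645, -0.652, -0.398); φ = arcsin(p_z) ≈ -23.47°, λ = atan2(p_y, p_x) ≈ -45.34°.

≈ 23.5°S, 45.3°W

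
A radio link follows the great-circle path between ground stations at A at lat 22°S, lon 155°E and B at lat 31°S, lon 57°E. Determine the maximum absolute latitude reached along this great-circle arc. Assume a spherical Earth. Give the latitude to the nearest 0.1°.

The great circle lies in the plane with unit normal n̂ = (p₁ × p₂)/|p₁ × p₂|.
Here n̂_z ≈ -0.790; the vertex latitude is φ_max = arccos|n̂_z| ≈ 37.8°.
Check via Clairaut: cos φ_max = |cos φ₁| · sin C = cos(22.0°)·sin(121.6°) ≈ 0.790, again giving ≈ 37.8°.

≈ 37.8°S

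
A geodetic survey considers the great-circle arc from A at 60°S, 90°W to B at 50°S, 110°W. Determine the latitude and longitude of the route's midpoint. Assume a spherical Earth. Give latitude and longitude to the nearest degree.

From cos δ = sin φ₁ sin φ₂ + cos φ₁ cos φ₂ cos Δλ, the central angle is δ ≈ 0.264 rad (15.1°).
Interpolate at f = 1/2 with slerp weights a = sin((1−f)δ)/sin δ ≈ 0.504, b = sin(fδ)/sin δ ≈ 0.504.
p = a·p₁ + b·p₂ ≈ (-0.111, -0.557, -0.823); φ = arcsin(p_z) ≈ -55.40°, λ = atan2(p_y, p_x) ≈ -101.26°.

≈ 55°S, 101°W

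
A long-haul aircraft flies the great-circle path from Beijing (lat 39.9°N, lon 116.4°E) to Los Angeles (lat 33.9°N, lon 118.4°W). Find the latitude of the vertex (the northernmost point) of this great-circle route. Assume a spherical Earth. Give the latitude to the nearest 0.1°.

The great circle lies in the plane with unit normal n̂ = (p₁ × p₂)/|p₁ × p₂|.
Here n̂_z ≈ +0.520; the vertex latitude is φ_max = arccos|n̂_z| ≈ 58.6°.

≈ 58.6°N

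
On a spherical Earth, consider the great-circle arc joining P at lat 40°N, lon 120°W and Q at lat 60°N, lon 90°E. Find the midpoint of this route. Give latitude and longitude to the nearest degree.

≈ lat 75°N, lon 157°W

Convert each endpoint to a unit vector on the sphere (x = cos φ cos λ, y = cos φ sin λ, z = sin φ).
The central angle between the endpoints is δ = arccos(p₁·p₂) ≈ 1.344 rad (77.0°).
Interpolate at f = 1/2 with slerp weights a = sin((1−f)δ)/sin δ ≈ 0.639, b = sin(fδ)/sin δ ≈ 0.639.
p = a·p₁ + b·p₂ ≈ (-0.245, -0.104, 0.964); φ = arcsin(p_z) ≈ 74.57°, λ = atan2(p_y, p_x) ≈ -156.89°.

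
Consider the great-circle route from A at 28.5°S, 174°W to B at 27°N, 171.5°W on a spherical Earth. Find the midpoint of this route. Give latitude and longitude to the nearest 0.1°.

≈ 0.8°S, 172.7°W

Write both endpoints as unit vectors p₁, p₂ with components (cos φ cos λ, cos φ sin λ, sin φ).
The central angle between the endpoints is δ = arccos(p₁·p₂) ≈ 0.970 rad (55.6°).
Interpolate at f = 1/2 with slerp weights a = sin((1−f)δ)/sin δ ≈ 0.565, b = sin(fδ)/sin δ ≈ 0.565.
p = a·p₁ + b·p₂ ≈ (-0.992, -0.126, -0.013); φ = arcsin(p_z) ≈ -0.75°, λ = atan2(p_y, p_x) ≈ -172.74°.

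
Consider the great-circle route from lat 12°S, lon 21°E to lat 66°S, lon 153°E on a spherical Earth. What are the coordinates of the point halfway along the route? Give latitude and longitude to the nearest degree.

Convert each endpoint to a unit vector on the sphere (x = cos φ cos λ, y = cos φ sin λ, z = sin φ).
The central angle between the endpoints is δ = arccos(p₁·p₂) ≈ 1.647 rad (94.4°).
Interpolate at f = 1/2 with slerp weights a = sin((1−f)δ)/sin δ ≈ 0.736, b = sin(fδ)/sin δ ≈ 0.736.
p = a·p₁ + b·p₂ ≈ (0.405, 0.394, -0.825); φ = arcsin(p_z) ≈ -55.60°, λ = atan2(p_y, p_x) ≈ 44.18°.

≈ lat 56°S, lon 44°E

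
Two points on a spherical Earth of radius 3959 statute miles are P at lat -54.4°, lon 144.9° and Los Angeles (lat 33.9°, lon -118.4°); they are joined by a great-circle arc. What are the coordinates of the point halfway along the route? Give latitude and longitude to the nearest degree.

Write both endpoints as unit vectors p₁, p₂ with components (cos φ cos λ, cos φ sin λ, sin φ).
The central angle between the endpoints is δ = arccos(p₁·p₂) ≈ 2.106 rad (120.7°).
Interpolate at f = 1/2 with slerp weights a = sin((1−f)δ)/sin δ ≈ 1.010, b = sin(fδ)/sin δ ≈ 1.010.
p = a·p₁ + b·p₂ ≈ (-0.880, -0.399, -0.258); φ = arcsin(p_z) ≈ -14.95°, λ = atan2(p_y, p_x) ≈ -155.58°.

≈ lat -15°, lon -156°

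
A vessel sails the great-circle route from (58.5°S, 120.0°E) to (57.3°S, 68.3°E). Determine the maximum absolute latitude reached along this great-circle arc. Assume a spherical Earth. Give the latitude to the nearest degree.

The great circle lies in the plane with unit normal n̂ = (p₁ × p₂)/|p₁ × p₂|.
Here n̂_z ≈ -0.491; the vertex latitude is φ_max = arccos|n̂_z| ≈ 60.6°.

≈ 61°S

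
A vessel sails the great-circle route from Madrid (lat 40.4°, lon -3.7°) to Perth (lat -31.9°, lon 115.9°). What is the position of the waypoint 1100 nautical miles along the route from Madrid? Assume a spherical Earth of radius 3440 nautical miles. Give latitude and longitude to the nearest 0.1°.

≈ lat 35.0°, lon 18.5°

The haversine formula gives a central angle δ ≈ 2.294 rad (131.4°) between the endpoints. The total great-circle distance is δ·R ≈ 2.294 × 3440 ≈ 7892 nmi, so the target fraction is f = 1100/7892 ≈ 0.139.
Interpolate at f ≈ 0.139 with slerp weights a = sin((1−f)δ)/sin δ ≈ 1.227, b = sin(fδ)/sin δ ≈ 0.419.
p = a·p₁ + b·p₂ ≈ (0.777, 0.260, 0.574); φ = arcsin(p_z) ≈ 35.00°, λ = atan2(p_y, p_x) ≈ 18.50°.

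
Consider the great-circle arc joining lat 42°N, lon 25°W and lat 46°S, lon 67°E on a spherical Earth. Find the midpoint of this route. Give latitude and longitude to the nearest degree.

≈ lat 3°S, lon 19°E

Convert each endpoint to a unit vector on the sphere (x = cos φ cos λ, y = cos φ sin λ, z = sin φ).
The central angle between the endpoints is δ = arccos(p₁·p₂) ≈ 2.094 rad (120.0°).
Interpolate at f = 1/2 with slerp weights a = sin((1−f)δ)/sin δ ≈ 0.999, b = sin(fδ)/sin δ ≈ 0.999.
p = a·p₁ + b·p₂ ≈ (0.944, 0.325, -0.050); φ = arcsin(p_z) ≈ -2.88°, λ = atan2(p_y, p_x) ≈ 19.00°.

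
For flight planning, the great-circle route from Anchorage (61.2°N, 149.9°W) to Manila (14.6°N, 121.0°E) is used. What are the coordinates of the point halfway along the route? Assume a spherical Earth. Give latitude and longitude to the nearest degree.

Write both endpoints as unit vectors p₁, p₂ with components (cos φ cos λ, cos φ sin λ, sin φ).
The central angle between the endpoints is δ = arccos(p₁·p₂) ≈ 1.341 rad (76.8°).
Interpolate at f = 1/2 with slerp weights a = sin((1−f)δ)/sin δ ≈ 0.638, b = sin(fδ)/sin δ ≈ 0.638.
p = a·p₁ + b·p₂ ≈ (-0.584, 0.375, 0.720); φ = arcsin(p_z) ≈ 46.05°, λ = atan2(p_y, p_x) ≈ 147.29°.

≈ 46°N, 147°E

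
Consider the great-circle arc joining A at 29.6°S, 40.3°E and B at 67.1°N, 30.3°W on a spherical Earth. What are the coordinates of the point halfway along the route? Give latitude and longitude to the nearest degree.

≈ 22°N, 20°E

Convert each endpoint to a unit vector on the sphere (x = cos φ cos λ, y = cos φ sin λ, z = sin φ).
The central angle between the endpoints is δ = arccos(p₁·p₂) ≈ 1.921 rad (110.0°).
Interpolate at f = 1/2 with slerp weights a = sin((1−f)δ)/sin δ ≈ 0.872, b = sin(fδ)/sin δ ≈ 0.872.
p = a·p₁ + b·p₂ ≈ (0.871, 0.319, 0.373); φ = arcsin(p_z) ≈ 21.88°, λ = atan2(p_y, p_x) ≈ 20.12°.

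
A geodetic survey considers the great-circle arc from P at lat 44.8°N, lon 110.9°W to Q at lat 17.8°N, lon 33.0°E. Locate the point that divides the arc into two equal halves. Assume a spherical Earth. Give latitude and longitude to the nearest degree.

≈ lat 61°N, lon 15°W

From cos δ = sin φ₁ sin φ₂ + cos φ₁ cos φ₂ cos Δλ, the central angle is δ ≈ 1.908 rad (109.3°).
Interpolate at f = 1/2 with slerp weights a = sin((1−f)δ)/sin δ ≈ 0.864, b = sin(fδ)/sin δ ≈ 0.864.
p = a·p₁ + b·p₂ ≈ (0.471, -0.125, 0.873); φ = arcsin(p_z) ≈ 60.82°, λ = atan2(p_y, p_x) ≈ -14.82°.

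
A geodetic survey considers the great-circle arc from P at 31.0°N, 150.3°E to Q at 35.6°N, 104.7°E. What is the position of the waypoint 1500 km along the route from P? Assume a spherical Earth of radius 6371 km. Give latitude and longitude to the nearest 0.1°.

≈ 34.6°N, 134.8°E

Write both endpoints as unit vectors p₁, p₂ with components (cos φ cos λ, cos φ sin λ, sin φ).
The central angle between the endpoints is δ = arccos(p₁·p₂) ≈ 0.664 rad (38.1°). The total great-circle distance is δ·R ≈ 0.664 × 6371 ≈ 4231 km, so the target fraction is f = 1500/4231 ≈ 0.355.
Interpolate at f ≈ 0.355 with slerp weights a = sin((1−f)δ)/sin δ ≈ 0.674, b = sin(fδ)/sin δ ≈ 0.378.
p = a·p₁ + b·p₂ ≈ (-0.580, 0.584, 0.568); φ = arcsin(p_z) ≈ 34.59°, λ = atan2(p_y, p_x) ≈ 134.81°.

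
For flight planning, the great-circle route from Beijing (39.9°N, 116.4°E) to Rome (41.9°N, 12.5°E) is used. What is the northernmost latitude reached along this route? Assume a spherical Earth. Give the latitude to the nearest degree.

≈ 55°N

The great circle lies in the plane with unit normal n̂ = (p₁ × p₂)/|p₁ × p₂|.
Here n̂_z ≈ -0.579; the vertex latitude is φ_max = arccos|n̂_z| ≈ 54.6°.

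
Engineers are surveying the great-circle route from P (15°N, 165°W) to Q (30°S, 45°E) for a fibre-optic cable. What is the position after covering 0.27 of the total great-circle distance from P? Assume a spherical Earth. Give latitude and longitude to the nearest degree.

≈ (8°S, 162°E)

Convert each endpoint to a unit vector on the sphere (x = cos φ cos λ, y = cos φ sin λ, z = sin φ).
The central angle between the endpoints is δ = arccos(p₁·p₂) ≈ 2.594 rad (148.6°).
Interpolate at f = 0.27 with slerp weights a = sin((1−f)δ)/sin δ ≈ 1.822, b = sin(fδ)/sin δ ≈ 1.238.
p = a·p₁ + b·p₂ ≈ (-0.942, 0.303, -0.148); φ = arcsin(p_z) ≈ -8.49°, λ = atan2(p_y, p_x) ≈ 162.17°.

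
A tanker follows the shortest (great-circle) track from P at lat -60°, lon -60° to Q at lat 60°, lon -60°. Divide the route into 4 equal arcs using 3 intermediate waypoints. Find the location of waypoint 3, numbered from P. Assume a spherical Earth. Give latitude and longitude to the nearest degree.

Write both endpoints as unit vectors p₁, p₂ with components (cos φ cos λ, cos φ sin λ, sin φ).
The central angle between the endpoints is δ = arccos(p₁·p₂) ≈ 2.094 rad (120.0°).
Interpolate at f = 3/4 with slerp weights a = sin((1−f)δ)/sin δ ≈ 0.577, b = sin(fδ)/sin δ ≈ 1.155.
p = a·p₁ + b·p₂ ≈ (0.433, -0.750, 0.500); φ = arcsin(p_z) ≈ 30.00°, λ = atan2(p_y, p_x) ≈ -60.00°.

≈ lat 30°, lon -60°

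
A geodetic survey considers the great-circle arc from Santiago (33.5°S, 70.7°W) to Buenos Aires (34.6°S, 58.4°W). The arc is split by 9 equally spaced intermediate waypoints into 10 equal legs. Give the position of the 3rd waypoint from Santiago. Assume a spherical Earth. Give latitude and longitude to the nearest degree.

Write both endpoints as unit vectors p₁, p₂ with components (cos φ cos λ, cos φ sin λ, sin φ).
The central angle between the endpoints is δ = arccos(p₁·p₂) ≈ 0.179 rad (10.2°).
Interpolate at f = 3/10 with slerp weights a = sin((1−f)δ)/sin δ ≈ 0.702, b = sin(fδ)/sin δ ≈ 0.301.
p = a·p₁ + b·p₂ ≈ (0.323, -0.764, -0.559); φ = arcsin(p_z) ≈ -33.96°, λ = atan2(p_y, p_x) ≈ -67.05°.

≈ 34°S, 67°W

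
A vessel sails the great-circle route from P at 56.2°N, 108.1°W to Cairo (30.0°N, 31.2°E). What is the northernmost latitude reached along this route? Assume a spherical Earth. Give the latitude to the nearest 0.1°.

The great circle lies in the plane with unit normal n̂ = (p₁ × p₂)/|p₁ × p₂|.
Here n̂_z ≈ +0.315; the vertex latitude is φ_max = arccos|n̂_z| ≈ 71.7°.

≈ 71.7°N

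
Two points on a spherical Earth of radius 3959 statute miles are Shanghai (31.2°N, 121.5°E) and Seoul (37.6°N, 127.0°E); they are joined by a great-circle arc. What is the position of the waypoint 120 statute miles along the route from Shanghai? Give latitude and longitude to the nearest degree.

≈ (33°N, 123°E)

Convert each endpoint to a unit vector on the sphere (x = cos φ cos λ, y = cos φ sin λ, z = sin φ).
The central angle between the endpoints is δ = arccos(p₁·p₂) ≈ 0.137 rad (7.8°). The total great-circle distance is δ·R ≈ 0.137 × 3959 ≈ 542 mi, so the target fraction is f = 120/542 ≈ 0.221.
Interpolate at f ≈ 0.221 with slerp weights a = sin((1−f)δ)/sin δ ≈ 0.780, b = sin(fδ)/sin δ ≈ 0.222.
p = a·p₁ + b·p₂ ≈ (-0.454, 0.709, 0.539); φ = arcsin(p_z) ≈ 32.64°, λ = atan2(p_y, p_x) ≈ 122.65°.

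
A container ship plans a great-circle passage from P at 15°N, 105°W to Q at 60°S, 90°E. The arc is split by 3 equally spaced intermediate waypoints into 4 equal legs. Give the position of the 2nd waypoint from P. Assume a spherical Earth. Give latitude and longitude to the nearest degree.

The haversine formula gives a central angle δ ≈ 2.333 rad (133.7°) between the endpoints.
Interpolate at f = 2/4 with slerp weights a = sin((1−f)δ)/sin δ ≈ 1.271, b = sin(fδ)/sin δ ≈ 1.271.
p = a·p₁ + b·p₂ ≈ (-0.318, -0.551, -0.772); φ = arcsin(p_z) ≈ -50.53°, λ = atan2(p_y, p_x) ≈ -120.00°.

≈ 51°S, 120°W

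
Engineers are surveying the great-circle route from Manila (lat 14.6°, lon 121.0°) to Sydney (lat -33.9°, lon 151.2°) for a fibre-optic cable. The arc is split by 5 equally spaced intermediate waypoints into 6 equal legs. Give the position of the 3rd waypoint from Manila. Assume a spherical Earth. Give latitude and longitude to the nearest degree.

Write both endpoints as unit vectors p₁, p₂ with components (cos φ cos λ, cos φ sin λ, sin φ).
The central angle between the endpoints is δ = arccos(p₁·p₂) ≈ 0.984 rad (56.4°).
Interpolate at f = 3/6 with slerp weights a = sin((1−f)δ)/sin δ ≈ 0.567, b = sin(fδ)/sin δ ≈ 0.567.
p = a·p₁ + b·p₂ ≈ (-0.695, 0.697, -0.173); φ = arcsin(p_z) ≈ -9.99°, λ = atan2(p_y, p_x) ≈ 134.92°.

≈ lat -10°, lon 135°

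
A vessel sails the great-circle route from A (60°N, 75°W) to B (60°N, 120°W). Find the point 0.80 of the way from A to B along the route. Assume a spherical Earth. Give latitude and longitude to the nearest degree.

≈ (61°N, 111°W)

Write both endpoints as unit vectors p₁, p₂ with components (cos φ cos λ, cos φ sin λ, sin φ).
The central angle between the endpoints is δ = arccos(p₁·p₂) ≈ 0.385 rad (22.1°).
Interpolate at f = 0.80 with slerp weights a = sin((1−f)δ)/sin δ ≈ 0.205, b = sin(fδ)/sin δ ≈ 0.807.
p = a·p₁ + b·p₂ ≈ (-0.175, -0.448, 0.876); φ = arcsin(p_z) ≈ 61.22°, λ = atan2(p_y, p_x) ≈ -111.35°.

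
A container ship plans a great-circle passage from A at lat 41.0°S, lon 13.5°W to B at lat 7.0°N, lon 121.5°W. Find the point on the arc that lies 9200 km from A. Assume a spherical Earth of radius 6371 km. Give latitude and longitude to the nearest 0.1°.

The haversine formula gives a central angle δ ≈ 1.887 rad (108.1°) between the endpoints. The total great-circle distance is δ·R ≈ 1.887 × 6371 ≈ 12025 km, so the target fraction is f = 9200/12025 ≈ 0.765.
Interpolate at f ≈ 0.765 with slerp weights a = sin((1−f)δ)/sin δ ≈ 0.452, b = sin(fδ)/sin δ ≈ 1.044.
p = a·p₁ + b·p₂ ≈ (-0.210, -0.963, -0.169); φ = arcsin(p_z) ≈ -9.73°, λ = atan2(p_y, p_x) ≈ -102.30°.

≈ lat 9.7°S, lon 102.3°W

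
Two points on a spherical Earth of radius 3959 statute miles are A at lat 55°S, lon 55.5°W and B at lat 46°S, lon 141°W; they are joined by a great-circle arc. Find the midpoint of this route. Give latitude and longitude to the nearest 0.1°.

≈ lat 58.7°S, lon 103.3°W

Write both endpoints as unit vectors p₁, p₂ with components (cos φ cos λ, cos φ sin λ, sin φ).
The central angle between the endpoints is δ = arccos(p₁·p₂) ≈ 0.901 rad (51.6°).
Interpolate at f = 1/2 with slerp weights a = sin((1−f)δ)/sin δ ≈ 0.555, b = sin(fδ)/sin δ ≈ 0.555.
p = a·p₁ + b·p₂ ≈ (-0.119, -0.505, -0.855); φ = arcsin(p_z) ≈ -58.71°, λ = atan2(p_y, p_x) ≈ -103.29°.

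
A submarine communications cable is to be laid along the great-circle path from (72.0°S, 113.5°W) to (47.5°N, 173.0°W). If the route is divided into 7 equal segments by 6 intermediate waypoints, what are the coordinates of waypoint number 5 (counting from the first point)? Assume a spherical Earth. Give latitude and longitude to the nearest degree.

≈ (13°N, 161°W)

Write both endpoints as unit vectors p₁, p₂ with components (cos φ cos λ, cos φ sin λ, sin φ).
The central angle between the endpoints is δ = arccos(p₁·p₂) ≈ 2.208 rad (126.5°).
Interpolate at f = 5/7 with slerp weights a = sin((1−f)δ)/sin δ ≈ 0.734, b = sin(fδ)/sin δ ≈ 1.244.
p = a·p₁ + b·p₂ ≈ (-0.925, -0.311, 0.219); φ = arcsin(p_z) ≈ 12.67°, λ = atan2(p_y, p_x) ≈ -161.44°.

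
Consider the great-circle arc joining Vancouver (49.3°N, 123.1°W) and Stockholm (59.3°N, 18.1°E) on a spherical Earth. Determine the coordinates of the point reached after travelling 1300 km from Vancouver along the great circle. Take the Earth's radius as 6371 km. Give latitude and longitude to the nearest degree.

≈ (60°N, 115°W)

Convert each endpoint to a unit vector on the sphere (x = cos φ cos λ, y = cos φ sin λ, z = sin φ).
The central angle between the endpoints is δ = arccos(p₁·p₂) ≈ 1.168 rad (66.9°). The total great-circle distance is δ·R ≈ 1.168 × 6371 ≈ 7438 km, so the target fraction is f = 1300/7438 ≈ 0.175.
Interpolate at f ≈ 0.175 with slerp weights a = sin((1−f)δ)/sin δ ≈ 0.893, b = sin(fδ)/sin δ ≈ 0.220.
p = a·p₁ + b·p₂ ≈ (-0.211, -0.453, 0.866); φ = arcsin(p_z) ≈ 60.03°, λ = atan2(p_y, p_x) ≈ -114.99°.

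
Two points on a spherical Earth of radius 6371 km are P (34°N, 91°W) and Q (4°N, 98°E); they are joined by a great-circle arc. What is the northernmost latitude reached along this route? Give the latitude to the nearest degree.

≈ 78°N

The great circle lies in the plane with unit normal n̂ = (p₁ × p₂)/|p₁ × p₂|.
Here n̂_z ≈ -0.206; the vertex latitude is φ_max = arccos|n̂_z| ≈ 78.1°.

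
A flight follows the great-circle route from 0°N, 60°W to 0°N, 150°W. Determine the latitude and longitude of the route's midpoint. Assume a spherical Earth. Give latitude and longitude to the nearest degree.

Write both endpoints as unit vectors p₁, p₂ with components (cos φ cos λ, cos φ sin λ, sin φ).
The central angle between the endpoints is δ = arccos(p₁·p₂) ≈ 1.571 rad (90.0°).
Interpolate at f = 1/2 with slerp weights a = sin((1−f)δ)/sin δ ≈ 0.707, b = sin(fδ)/sin δ ≈ 0.707.
p = a·p₁ + b·p₂ ≈ (-0.259, -0.966, 0.000); φ = arcsin(p_z) ≈ 0.00°, λ = atan2(p_y, p_x) ≈ -105.00°.

≈ 0°N, 105°W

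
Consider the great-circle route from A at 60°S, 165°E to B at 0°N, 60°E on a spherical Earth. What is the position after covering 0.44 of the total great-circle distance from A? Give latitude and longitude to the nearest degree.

≈ 45°S, 94°E

Convert each endpoint to a unit vector on the sphere (x = cos φ cos λ, y = cos φ sin λ, z = sin φ).
The central angle between the endpoints is δ = arccos(p₁·p₂) ≈ 1.701 rad (97.4°).
Interpolate at f = 0.44 with slerp weights a = sin((1−f)δ)/sin δ ≈ 0.822, b = sin(fδ)/sin δ ≈ 0.686.
p = a·p₁ + b·p₂ ≈ (-0.054, 0.701, -0.712); φ = arcsin(p_z) ≈ -45.36°, λ = atan2(p_y, p_x) ≈ 94.39°.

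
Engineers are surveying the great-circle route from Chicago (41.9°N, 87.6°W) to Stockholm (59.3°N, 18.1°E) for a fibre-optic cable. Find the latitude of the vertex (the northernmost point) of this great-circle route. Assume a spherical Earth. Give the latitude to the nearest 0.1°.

The great circle lies in the plane with unit normal n̂ = (p₁ × p₂)/|p₁ × p₂|.
Here n̂_z ≈ +0.415; the vertex latitude is φ_max = arccos|n̂_z| ≈ 65.5°.

≈ 65.5°N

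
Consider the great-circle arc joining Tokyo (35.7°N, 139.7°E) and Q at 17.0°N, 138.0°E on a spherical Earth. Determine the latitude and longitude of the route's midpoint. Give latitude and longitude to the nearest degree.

The haversine formula gives a central angle δ ≈ 0.327 rad (18.8°) between the endpoints.
Interpolate at f = 1/2 with slerp weights a = sin((1−f)δ)/sin δ ≈ 0.507, b = sin(fδ)/sin δ ≈ 0.507.
p = a·p₁ + b·p₂ ≈ (-0.674, 0.590, 0.444); φ = arcsin(p_z) ≈ 26.35°, λ = atan2(p_y, p_x) ≈ 138.78°.

≈ 26°N, 139°E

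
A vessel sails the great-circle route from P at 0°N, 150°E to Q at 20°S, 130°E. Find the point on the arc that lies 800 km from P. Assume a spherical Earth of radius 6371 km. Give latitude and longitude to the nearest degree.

≈ 5°S, 145°E

Convert each endpoint to a unit vector on the sphere (x = cos φ cos λ, y = cos φ sin λ, z = sin φ).
The central angle between the endpoints is δ = arccos(p₁·p₂) ≈ 0.489 rad (28.0°). The total great-circle distance is δ·R ≈ 0.489 × 6371 ≈ 3112 km, so the target fraction is f = 800/3112 ≈ 0.257.
Interpolate at f ≈ 0.257 with slerp weights a = sin((1−f)δ)/sin δ ≈ 0.756, b = sin(fδ)/sin δ ≈ 0.267.
p = a·p₁ + b·p₂ ≈ (-0.816, 0.570, -0.091); φ = arcsin(p_z) ≈ -5.24°, λ = atan2(p_y, p_x) ≈ 145.06°.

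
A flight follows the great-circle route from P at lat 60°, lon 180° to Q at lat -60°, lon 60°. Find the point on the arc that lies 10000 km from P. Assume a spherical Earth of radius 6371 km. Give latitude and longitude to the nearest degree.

≈ lat -13°, lon 113°

Write both endpoints as unit vectors p₁, p₂ with components (cos φ cos λ, cos φ sin λ, sin φ).
The central angle between the endpoints is δ = arccos(p₁·p₂) ≈ 2.636 rad (151.0°). The total great-circle distance is δ·R ≈ 2.636 × 6371 ≈ 16795 km, so the target fraction is f = 10000/16795 ≈ 0.595.
Interpolate at f ≈ 0.595 with slerp weights a = sin((1−f)δ)/sin δ ≈ 1.809, b = sin(fδ)/sin δ ≈ 2.066.
p = a·p₁ + b·p₂ ≈ (-0.388, 0.894, -0.223); φ = arcsin(p_z) ≈ -12.86°, λ = atan2(p_y, p_x) ≈ 113.45°.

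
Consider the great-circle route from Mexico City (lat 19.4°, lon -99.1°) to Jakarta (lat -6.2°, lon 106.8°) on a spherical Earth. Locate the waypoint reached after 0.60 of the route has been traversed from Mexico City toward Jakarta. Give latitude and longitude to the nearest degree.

≈ lat 22°, lon 161°

The haversine formula gives a central angle δ ≈ 2.645 rad (151.6°) between the endpoints.
Interpolate at f = 0.60 with slerp weights a = sin((1−f)δ)/sin δ ≈ 1.830, b = sin(fδ)/sin δ ≈ 2.100.
p = a·p₁ + b·p₂ ≈ (-0.877, 0.294, 0.381); φ = arcsin(p_z) ≈ 22.41°, λ = atan2(p_y, p_x) ≈ 161.46°.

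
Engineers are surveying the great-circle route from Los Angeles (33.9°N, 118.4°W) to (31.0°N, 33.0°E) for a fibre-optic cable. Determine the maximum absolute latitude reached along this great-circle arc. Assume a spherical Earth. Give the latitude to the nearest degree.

≈ 69°N

The great circle lies in the plane with unit normal n̂ = (p₁ × p₂)/|p₁ × p₂|.
Here n̂_z ≈ +0.362; the vertex latitude is φ_max = arccos|n̂_z| ≈ 68.8°.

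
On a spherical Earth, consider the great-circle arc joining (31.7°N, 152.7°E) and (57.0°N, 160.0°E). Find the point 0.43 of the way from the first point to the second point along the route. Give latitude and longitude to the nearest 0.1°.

≈ (42.6°N, 155.1°E)

The haversine formula gives a central angle δ ≈ 0.450 rad (25.8°) between the endpoints.
Interpolate at f = 0.43 with slerp weights a = sin((1−f)δ)/sin δ ≈ 0.583, b = sin(fδ)/sin δ ≈ 0.442.
p = a·p₁ + b·p₂ ≈ (-0.667, 0.310, 0.677); φ = arcsin(p_z) ≈ 42.63°, λ = atan2(p_y, p_x) ≈ 155.08°.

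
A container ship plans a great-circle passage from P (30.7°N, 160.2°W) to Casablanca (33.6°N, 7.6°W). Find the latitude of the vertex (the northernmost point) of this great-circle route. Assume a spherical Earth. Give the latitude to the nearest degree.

≈ 69°N

The great circle lies in the plane with unit normal n̂ = (p₁ × p₂)/|p₁ × p₂|.
Here n̂_z ≈ +0.352; the vertex latitude is φ_max = arccos|n̂_z| ≈ 69.4°.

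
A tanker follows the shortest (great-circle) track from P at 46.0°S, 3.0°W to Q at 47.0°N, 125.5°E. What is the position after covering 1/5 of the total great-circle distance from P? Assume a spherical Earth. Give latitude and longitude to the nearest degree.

From cos δ = sin φ₁ sin φ₂ + cos φ₁ cos φ₂ cos Δλ, the central angle is δ ≈ 2.534 rad (145.2°).
Interpolate at f = 1/5 with slerp weights a = sin((1−f)δ)/sin δ ≈ 1.572, b = sin(fδ)/sin δ ≈ 0.850.
p = a·p₁ + b·p₂ ≈ (0.754, 0.415, -0.509); φ = arcsin(p_z) ≈ -30.61°, λ = atan2(p_y, p_x) ≈ 28.82°.

≈ 31°S, 29°E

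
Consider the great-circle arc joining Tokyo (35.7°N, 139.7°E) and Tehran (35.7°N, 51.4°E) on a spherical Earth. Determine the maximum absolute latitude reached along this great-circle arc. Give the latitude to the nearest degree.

≈ 45°N

The great circle lies in the plane with unit normal n̂ = (p₁ × p₂)/|p₁ × p₂|.
Here n̂_z ≈ -0.707; the vertex latitude is φ_max = arccos|n̂_z| ≈ 45.0°.
Check via Clairaut: cos φ_max = |cos φ₁| · sin C = cos(35.7°)·sin(60.5°) ≈ 0.707, again giving ≈ 45.0°.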